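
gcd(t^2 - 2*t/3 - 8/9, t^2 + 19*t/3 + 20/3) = 1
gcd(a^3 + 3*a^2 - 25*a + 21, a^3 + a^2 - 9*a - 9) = a - 3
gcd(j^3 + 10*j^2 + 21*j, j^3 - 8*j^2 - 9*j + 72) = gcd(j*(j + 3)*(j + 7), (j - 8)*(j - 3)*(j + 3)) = j + 3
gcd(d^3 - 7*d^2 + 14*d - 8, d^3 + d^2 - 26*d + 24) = d^2 - 5*d + 4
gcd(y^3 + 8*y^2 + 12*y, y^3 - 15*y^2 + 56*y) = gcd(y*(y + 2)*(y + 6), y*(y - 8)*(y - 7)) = y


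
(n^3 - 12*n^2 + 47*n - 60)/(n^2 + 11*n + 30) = (n^3 - 12*n^2 + 47*n - 60)/(n^2 + 11*n + 30)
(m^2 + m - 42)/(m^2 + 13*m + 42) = (m - 6)/(m + 6)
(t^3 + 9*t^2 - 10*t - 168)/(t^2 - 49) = (t^2 + 2*t - 24)/(t - 7)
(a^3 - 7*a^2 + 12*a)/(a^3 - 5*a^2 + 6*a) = (a - 4)/(a - 2)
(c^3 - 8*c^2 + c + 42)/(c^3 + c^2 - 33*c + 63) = (c^2 - 5*c - 14)/(c^2 + 4*c - 21)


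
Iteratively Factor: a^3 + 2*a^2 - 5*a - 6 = (a - 2)*(a^2 + 4*a + 3) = (a - 2)*(a + 3)*(a + 1)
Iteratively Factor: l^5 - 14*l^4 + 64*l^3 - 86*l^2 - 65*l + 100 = (l - 5)*(l^4 - 9*l^3 + 19*l^2 + 9*l - 20) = (l - 5)*(l + 1)*(l^3 - 10*l^2 + 29*l - 20) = (l - 5)^2*(l + 1)*(l^2 - 5*l + 4) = (l - 5)^2*(l - 1)*(l + 1)*(l - 4)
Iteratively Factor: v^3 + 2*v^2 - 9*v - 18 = (v + 3)*(v^2 - v - 6) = (v + 2)*(v + 3)*(v - 3)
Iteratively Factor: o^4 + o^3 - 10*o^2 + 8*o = (o)*(o^3 + o^2 - 10*o + 8) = o*(o + 4)*(o^2 - 3*o + 2) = o*(o - 1)*(o + 4)*(o - 2)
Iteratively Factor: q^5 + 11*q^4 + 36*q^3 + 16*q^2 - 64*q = (q + 4)*(q^4 + 7*q^3 + 8*q^2 - 16*q) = q*(q + 4)*(q^3 + 7*q^2 + 8*q - 16) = q*(q + 4)^2*(q^2 + 3*q - 4) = q*(q + 4)^3*(q - 1)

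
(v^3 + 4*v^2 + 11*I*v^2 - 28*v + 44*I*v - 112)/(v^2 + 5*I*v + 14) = (v^2 + 4*v*(1 + I) + 16*I)/(v - 2*I)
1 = 1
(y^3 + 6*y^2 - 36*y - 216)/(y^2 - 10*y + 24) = (y^2 + 12*y + 36)/(y - 4)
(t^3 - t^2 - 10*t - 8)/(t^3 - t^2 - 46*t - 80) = (t^2 - 3*t - 4)/(t^2 - 3*t - 40)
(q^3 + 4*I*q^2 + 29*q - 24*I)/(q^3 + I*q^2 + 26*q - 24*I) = (q^2 + 5*I*q + 24)/(q^2 + 2*I*q + 24)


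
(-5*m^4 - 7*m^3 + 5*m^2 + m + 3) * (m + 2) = -5*m^5 - 17*m^4 - 9*m^3 + 11*m^2 + 5*m + 6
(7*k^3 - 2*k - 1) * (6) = 42*k^3 - 12*k - 6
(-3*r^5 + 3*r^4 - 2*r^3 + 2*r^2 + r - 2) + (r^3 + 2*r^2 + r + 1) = -3*r^5 + 3*r^4 - r^3 + 4*r^2 + 2*r - 1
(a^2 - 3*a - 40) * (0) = 0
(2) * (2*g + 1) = 4*g + 2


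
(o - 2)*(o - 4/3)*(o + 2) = o^3 - 4*o^2/3 - 4*o + 16/3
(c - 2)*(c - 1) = c^2 - 3*c + 2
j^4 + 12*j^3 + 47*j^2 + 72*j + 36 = (j + 1)*(j + 2)*(j + 3)*(j + 6)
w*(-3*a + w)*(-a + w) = 3*a^2*w - 4*a*w^2 + w^3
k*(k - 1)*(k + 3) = k^3 + 2*k^2 - 3*k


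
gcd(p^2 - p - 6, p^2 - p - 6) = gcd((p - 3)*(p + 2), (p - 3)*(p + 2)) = p^2 - p - 6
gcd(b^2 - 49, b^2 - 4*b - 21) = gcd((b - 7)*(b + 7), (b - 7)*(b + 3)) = b - 7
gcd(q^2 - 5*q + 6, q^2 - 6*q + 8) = q - 2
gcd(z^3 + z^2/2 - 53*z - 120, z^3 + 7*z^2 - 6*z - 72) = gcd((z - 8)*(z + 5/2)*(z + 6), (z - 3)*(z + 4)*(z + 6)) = z + 6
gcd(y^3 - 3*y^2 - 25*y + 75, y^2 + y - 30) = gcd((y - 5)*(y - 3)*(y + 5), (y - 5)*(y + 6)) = y - 5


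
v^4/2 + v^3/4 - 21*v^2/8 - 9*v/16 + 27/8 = (v/2 + 1)*(v - 3/2)^2*(v + 3/2)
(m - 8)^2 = m^2 - 16*m + 64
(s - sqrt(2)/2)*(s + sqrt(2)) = s^2 + sqrt(2)*s/2 - 1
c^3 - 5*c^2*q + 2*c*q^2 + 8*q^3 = (c - 4*q)*(c - 2*q)*(c + q)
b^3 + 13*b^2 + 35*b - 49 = (b - 1)*(b + 7)^2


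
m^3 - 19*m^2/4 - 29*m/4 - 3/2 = (m - 6)*(m + 1/4)*(m + 1)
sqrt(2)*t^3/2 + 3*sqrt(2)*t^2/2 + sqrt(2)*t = t*(t + 2)*(sqrt(2)*t/2 + sqrt(2)/2)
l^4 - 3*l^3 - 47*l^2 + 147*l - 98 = (l - 7)*(l - 2)*(l - 1)*(l + 7)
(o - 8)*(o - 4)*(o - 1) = o^3 - 13*o^2 + 44*o - 32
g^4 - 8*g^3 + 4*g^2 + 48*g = g*(g - 6)*(g - 4)*(g + 2)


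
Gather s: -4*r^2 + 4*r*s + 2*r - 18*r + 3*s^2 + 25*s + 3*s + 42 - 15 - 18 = -4*r^2 - 16*r + 3*s^2 + s*(4*r + 28) + 9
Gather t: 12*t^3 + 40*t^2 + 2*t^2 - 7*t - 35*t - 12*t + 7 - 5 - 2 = 12*t^3 + 42*t^2 - 54*t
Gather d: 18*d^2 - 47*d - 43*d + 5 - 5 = 18*d^2 - 90*d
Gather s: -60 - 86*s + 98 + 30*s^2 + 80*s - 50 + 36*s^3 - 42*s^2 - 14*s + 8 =36*s^3 - 12*s^2 - 20*s - 4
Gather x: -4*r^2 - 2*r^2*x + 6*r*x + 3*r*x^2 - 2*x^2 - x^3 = -4*r^2 - x^3 + x^2*(3*r - 2) + x*(-2*r^2 + 6*r)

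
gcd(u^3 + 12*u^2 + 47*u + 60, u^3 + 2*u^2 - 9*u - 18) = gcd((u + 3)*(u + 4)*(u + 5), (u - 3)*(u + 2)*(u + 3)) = u + 3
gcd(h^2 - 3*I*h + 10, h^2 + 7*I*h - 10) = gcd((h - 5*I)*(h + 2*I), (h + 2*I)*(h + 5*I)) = h + 2*I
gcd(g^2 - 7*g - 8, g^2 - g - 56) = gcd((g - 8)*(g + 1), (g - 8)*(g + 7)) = g - 8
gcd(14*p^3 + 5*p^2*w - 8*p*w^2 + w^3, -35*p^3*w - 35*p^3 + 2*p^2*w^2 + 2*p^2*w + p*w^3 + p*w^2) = 1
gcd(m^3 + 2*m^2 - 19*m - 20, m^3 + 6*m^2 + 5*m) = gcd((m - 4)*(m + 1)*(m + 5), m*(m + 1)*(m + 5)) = m^2 + 6*m + 5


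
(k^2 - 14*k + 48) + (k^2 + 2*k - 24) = 2*k^2 - 12*k + 24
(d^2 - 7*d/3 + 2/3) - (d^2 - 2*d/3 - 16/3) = 6 - 5*d/3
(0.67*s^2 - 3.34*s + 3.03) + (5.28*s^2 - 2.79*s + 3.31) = 5.95*s^2 - 6.13*s + 6.34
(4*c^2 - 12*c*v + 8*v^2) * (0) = 0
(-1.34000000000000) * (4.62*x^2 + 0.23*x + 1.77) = -6.1908*x^2 - 0.3082*x - 2.3718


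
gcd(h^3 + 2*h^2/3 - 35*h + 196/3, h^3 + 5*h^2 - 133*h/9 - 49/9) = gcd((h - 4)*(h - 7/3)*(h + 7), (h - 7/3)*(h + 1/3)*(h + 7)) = h^2 + 14*h/3 - 49/3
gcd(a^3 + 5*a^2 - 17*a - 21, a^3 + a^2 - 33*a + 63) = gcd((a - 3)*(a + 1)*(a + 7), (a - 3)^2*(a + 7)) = a^2 + 4*a - 21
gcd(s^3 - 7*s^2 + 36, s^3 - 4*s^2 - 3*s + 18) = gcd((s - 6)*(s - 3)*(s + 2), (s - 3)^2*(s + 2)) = s^2 - s - 6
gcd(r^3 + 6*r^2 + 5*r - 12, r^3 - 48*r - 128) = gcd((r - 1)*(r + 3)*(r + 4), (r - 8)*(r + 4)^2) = r + 4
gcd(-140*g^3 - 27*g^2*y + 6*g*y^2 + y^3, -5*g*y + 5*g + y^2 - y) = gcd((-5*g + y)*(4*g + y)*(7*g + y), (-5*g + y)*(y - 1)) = -5*g + y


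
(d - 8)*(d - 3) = d^2 - 11*d + 24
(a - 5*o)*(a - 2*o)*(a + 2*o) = a^3 - 5*a^2*o - 4*a*o^2 + 20*o^3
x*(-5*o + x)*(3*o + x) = -15*o^2*x - 2*o*x^2 + x^3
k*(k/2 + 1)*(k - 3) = k^3/2 - k^2/2 - 3*k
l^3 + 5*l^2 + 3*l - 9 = (l - 1)*(l + 3)^2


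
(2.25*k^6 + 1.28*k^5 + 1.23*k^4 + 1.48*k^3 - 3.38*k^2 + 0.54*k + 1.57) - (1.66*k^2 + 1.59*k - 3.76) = 2.25*k^6 + 1.28*k^5 + 1.23*k^4 + 1.48*k^3 - 5.04*k^2 - 1.05*k + 5.33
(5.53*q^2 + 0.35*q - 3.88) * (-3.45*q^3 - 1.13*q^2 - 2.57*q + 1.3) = -19.0785*q^5 - 7.4564*q^4 - 1.2216*q^3 + 10.6739*q^2 + 10.4266*q - 5.044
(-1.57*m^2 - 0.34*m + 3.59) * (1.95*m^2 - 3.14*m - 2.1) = -3.0615*m^4 + 4.2668*m^3 + 11.3651*m^2 - 10.5586*m - 7.539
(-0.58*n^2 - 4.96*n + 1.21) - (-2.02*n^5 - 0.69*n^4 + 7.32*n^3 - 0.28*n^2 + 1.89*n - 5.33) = 2.02*n^5 + 0.69*n^4 - 7.32*n^3 - 0.3*n^2 - 6.85*n + 6.54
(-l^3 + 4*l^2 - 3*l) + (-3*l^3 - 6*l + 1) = -4*l^3 + 4*l^2 - 9*l + 1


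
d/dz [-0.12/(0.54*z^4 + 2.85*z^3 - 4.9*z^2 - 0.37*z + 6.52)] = (0.2592*z^3 + 1.026*z^2 - 1.176*z - 0.0444)/(0.54*z^4 + 2.85*z^3 - 4.9*z^2 - 0.37*z + 6.52)^2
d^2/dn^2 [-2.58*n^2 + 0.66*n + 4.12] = -5.16000000000000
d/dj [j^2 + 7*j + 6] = 2*j + 7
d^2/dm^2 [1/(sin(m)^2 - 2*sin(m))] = 2*(-2*sin(m) + 3 + 1/sin(m) - 6/sin(m)^2 + 4/sin(m)^3)/(sin(m) - 2)^3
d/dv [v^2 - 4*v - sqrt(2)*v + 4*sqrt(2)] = 2*v - 4 - sqrt(2)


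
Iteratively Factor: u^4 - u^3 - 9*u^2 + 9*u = (u - 3)*(u^3 + 2*u^2 - 3*u) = u*(u - 3)*(u^2 + 2*u - 3) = u*(u - 3)*(u - 1)*(u + 3)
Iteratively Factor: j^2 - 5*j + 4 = (j - 1)*(j - 4)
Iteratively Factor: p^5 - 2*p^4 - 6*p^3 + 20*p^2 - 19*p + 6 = (p + 3)*(p^4 - 5*p^3 + 9*p^2 - 7*p + 2) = (p - 2)*(p + 3)*(p^3 - 3*p^2 + 3*p - 1) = (p - 2)*(p - 1)*(p + 3)*(p^2 - 2*p + 1) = (p - 2)*(p - 1)^2*(p + 3)*(p - 1)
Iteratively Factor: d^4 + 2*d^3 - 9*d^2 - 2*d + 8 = (d + 1)*(d^3 + d^2 - 10*d + 8) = (d - 1)*(d + 1)*(d^2 + 2*d - 8) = (d - 1)*(d + 1)*(d + 4)*(d - 2)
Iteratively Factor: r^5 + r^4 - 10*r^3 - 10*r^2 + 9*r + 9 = (r - 1)*(r^4 + 2*r^3 - 8*r^2 - 18*r - 9) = (r - 1)*(r + 1)*(r^3 + r^2 - 9*r - 9) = (r - 1)*(r + 1)*(r + 3)*(r^2 - 2*r - 3) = (r - 1)*(r + 1)^2*(r + 3)*(r - 3)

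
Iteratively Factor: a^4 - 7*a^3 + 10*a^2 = (a)*(a^3 - 7*a^2 + 10*a) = a*(a - 2)*(a^2 - 5*a) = a^2*(a - 2)*(a - 5)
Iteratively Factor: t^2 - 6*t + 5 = (t - 1)*(t - 5)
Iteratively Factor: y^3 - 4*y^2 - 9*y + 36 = (y - 3)*(y^2 - y - 12) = (y - 4)*(y - 3)*(y + 3)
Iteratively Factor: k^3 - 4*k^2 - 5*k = (k + 1)*(k^2 - 5*k) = k*(k + 1)*(k - 5)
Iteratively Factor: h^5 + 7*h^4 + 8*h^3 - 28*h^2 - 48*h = (h + 4)*(h^4 + 3*h^3 - 4*h^2 - 12*h) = (h - 2)*(h + 4)*(h^3 + 5*h^2 + 6*h) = h*(h - 2)*(h + 4)*(h^2 + 5*h + 6) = h*(h - 2)*(h + 2)*(h + 4)*(h + 3)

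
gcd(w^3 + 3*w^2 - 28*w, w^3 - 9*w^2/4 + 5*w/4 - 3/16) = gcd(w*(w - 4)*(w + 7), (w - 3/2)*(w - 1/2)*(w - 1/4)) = 1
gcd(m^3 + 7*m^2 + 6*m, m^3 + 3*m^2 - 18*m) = m^2 + 6*m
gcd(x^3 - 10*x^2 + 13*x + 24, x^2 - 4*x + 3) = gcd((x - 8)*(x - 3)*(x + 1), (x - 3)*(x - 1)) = x - 3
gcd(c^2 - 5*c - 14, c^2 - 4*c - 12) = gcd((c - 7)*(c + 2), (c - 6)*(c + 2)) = c + 2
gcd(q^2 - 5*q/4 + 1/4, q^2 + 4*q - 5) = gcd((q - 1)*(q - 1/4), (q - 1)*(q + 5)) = q - 1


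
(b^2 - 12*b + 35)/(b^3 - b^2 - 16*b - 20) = (b - 7)/(b^2 + 4*b + 4)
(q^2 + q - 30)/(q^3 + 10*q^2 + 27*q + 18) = (q - 5)/(q^2 + 4*q + 3)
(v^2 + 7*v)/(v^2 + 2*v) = (v + 7)/(v + 2)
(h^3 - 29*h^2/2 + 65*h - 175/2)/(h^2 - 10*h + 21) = (2*h^2 - 15*h + 25)/(2*(h - 3))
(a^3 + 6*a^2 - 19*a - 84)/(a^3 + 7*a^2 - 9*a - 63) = (a - 4)/(a - 3)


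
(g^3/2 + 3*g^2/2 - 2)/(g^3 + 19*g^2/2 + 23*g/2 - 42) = (g^3 + 3*g^2 - 4)/(2*g^3 + 19*g^2 + 23*g - 84)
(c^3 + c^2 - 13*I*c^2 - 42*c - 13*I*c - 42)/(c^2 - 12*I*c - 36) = (c^2 + c*(1 - 7*I) - 7*I)/(c - 6*I)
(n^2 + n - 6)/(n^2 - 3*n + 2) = (n + 3)/(n - 1)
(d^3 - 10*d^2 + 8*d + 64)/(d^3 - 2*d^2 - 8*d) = (d - 8)/d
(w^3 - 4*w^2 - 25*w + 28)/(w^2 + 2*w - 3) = (w^2 - 3*w - 28)/(w + 3)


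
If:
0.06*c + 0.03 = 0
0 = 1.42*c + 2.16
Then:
No Solution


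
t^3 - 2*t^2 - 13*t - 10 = (t - 5)*(t + 1)*(t + 2)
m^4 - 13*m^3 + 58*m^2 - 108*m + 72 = (m - 6)*(m - 3)*(m - 2)^2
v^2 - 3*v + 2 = (v - 2)*(v - 1)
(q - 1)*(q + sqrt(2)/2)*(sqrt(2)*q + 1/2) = sqrt(2)*q^3 - sqrt(2)*q^2 + 3*q^2/2 - 3*q/2 + sqrt(2)*q/4 - sqrt(2)/4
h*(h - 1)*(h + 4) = h^3 + 3*h^2 - 4*h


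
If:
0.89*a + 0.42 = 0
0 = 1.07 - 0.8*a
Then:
No Solution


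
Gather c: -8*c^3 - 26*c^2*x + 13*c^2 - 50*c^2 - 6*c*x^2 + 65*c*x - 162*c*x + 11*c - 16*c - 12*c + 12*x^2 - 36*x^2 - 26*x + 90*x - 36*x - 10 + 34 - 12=-8*c^3 + c^2*(-26*x - 37) + c*(-6*x^2 - 97*x - 17) - 24*x^2 + 28*x + 12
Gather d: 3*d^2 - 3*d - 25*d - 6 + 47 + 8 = 3*d^2 - 28*d + 49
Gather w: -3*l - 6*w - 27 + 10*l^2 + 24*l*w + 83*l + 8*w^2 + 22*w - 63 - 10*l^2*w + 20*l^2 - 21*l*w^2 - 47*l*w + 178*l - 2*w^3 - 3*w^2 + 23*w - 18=30*l^2 + 258*l - 2*w^3 + w^2*(5 - 21*l) + w*(-10*l^2 - 23*l + 39) - 108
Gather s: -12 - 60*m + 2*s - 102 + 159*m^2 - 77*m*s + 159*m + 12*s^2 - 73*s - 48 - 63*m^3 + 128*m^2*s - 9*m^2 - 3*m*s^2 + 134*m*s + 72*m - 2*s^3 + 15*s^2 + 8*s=-63*m^3 + 150*m^2 + 171*m - 2*s^3 + s^2*(27 - 3*m) + s*(128*m^2 + 57*m - 63) - 162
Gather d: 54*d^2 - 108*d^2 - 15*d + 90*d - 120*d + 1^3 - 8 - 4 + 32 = -54*d^2 - 45*d + 21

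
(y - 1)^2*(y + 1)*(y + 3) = y^4 + 2*y^3 - 4*y^2 - 2*y + 3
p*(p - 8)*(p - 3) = p^3 - 11*p^2 + 24*p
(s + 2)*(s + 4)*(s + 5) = s^3 + 11*s^2 + 38*s + 40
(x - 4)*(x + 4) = x^2 - 16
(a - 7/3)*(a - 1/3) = a^2 - 8*a/3 + 7/9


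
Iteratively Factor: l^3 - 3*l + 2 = (l + 2)*(l^2 - 2*l + 1) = (l - 1)*(l + 2)*(l - 1)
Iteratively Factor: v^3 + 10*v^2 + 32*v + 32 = (v + 4)*(v^2 + 6*v + 8) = (v + 2)*(v + 4)*(v + 4)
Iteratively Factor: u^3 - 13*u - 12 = (u + 1)*(u^2 - u - 12) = (u - 4)*(u + 1)*(u + 3)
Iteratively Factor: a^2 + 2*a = (a)*(a + 2)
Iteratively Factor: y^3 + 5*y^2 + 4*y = (y + 4)*(y^2 + y) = (y + 1)*(y + 4)*(y)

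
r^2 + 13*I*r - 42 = (r + 6*I)*(r + 7*I)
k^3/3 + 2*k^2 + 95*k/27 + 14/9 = (k/3 + 1)*(k + 2/3)*(k + 7/3)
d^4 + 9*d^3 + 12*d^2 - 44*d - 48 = (d - 2)*(d + 1)*(d + 4)*(d + 6)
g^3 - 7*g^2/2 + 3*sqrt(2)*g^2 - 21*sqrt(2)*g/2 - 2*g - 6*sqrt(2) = (g - 4)*(g + 1/2)*(g + 3*sqrt(2))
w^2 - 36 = (w - 6)*(w + 6)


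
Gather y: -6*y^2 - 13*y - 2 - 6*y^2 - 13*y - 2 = -12*y^2 - 26*y - 4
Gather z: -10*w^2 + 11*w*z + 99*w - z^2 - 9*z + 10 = -10*w^2 + 99*w - z^2 + z*(11*w - 9) + 10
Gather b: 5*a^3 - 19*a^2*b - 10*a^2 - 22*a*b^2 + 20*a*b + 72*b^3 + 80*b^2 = 5*a^3 - 10*a^2 + 72*b^3 + b^2*(80 - 22*a) + b*(-19*a^2 + 20*a)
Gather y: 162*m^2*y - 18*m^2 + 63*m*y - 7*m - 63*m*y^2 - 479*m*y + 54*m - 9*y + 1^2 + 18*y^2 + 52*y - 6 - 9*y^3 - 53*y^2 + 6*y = -18*m^2 + 47*m - 9*y^3 + y^2*(-63*m - 35) + y*(162*m^2 - 416*m + 49) - 5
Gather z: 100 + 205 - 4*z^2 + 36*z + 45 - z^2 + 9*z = -5*z^2 + 45*z + 350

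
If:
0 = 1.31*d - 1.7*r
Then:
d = 1.29770992366412*r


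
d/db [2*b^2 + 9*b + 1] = 4*b + 9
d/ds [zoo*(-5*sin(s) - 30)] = zoo*cos(s)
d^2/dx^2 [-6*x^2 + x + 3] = -12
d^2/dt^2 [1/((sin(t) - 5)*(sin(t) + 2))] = (-4*sin(t)^4 + 9*sin(t)^3 - 43*sin(t)^2 + 12*sin(t) + 38)/((sin(t) - 5)^3*(sin(t) + 2)^3)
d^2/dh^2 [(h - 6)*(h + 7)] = 2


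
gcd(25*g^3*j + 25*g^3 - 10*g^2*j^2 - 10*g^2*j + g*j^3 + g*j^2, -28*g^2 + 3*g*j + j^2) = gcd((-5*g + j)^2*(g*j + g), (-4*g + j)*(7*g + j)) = 1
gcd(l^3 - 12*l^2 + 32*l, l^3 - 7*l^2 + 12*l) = l^2 - 4*l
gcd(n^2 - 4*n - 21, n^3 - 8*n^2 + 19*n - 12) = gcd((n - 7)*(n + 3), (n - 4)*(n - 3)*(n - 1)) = 1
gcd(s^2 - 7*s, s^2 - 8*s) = s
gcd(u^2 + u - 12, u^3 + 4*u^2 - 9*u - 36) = u^2 + u - 12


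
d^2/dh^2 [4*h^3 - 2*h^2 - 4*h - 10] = 24*h - 4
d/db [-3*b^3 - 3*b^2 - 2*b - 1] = -9*b^2 - 6*b - 2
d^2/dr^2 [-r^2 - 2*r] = -2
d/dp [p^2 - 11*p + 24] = 2*p - 11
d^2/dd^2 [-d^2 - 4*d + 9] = -2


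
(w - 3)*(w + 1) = w^2 - 2*w - 3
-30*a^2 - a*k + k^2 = (-6*a + k)*(5*a + k)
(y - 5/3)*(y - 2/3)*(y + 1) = y^3 - 4*y^2/3 - 11*y/9 + 10/9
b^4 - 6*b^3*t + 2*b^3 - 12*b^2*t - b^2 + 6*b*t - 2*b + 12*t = (b - 1)*(b + 1)*(b + 2)*(b - 6*t)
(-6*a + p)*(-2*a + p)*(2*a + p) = 24*a^3 - 4*a^2*p - 6*a*p^2 + p^3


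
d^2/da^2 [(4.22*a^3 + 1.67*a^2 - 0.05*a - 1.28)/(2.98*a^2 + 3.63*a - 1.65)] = (5.6843418860808e-14*a^5 - 5.6843418860808e-14*a^4 + 115.69436*a^3 - 170.587272*a^2 - 15.619032*a - 37.826184)/(26.463592*a^6 + 96.707556*a^5 + 73.843506*a^4 - 59.260113*a^3 - 40.886505*a^2 + 29.648025*a - 4.492125)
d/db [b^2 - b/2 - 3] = 2*b - 1/2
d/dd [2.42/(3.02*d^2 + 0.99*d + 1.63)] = (-14.6168*d - 2.3958)/(3.02*d^2 + 0.99*d + 1.63)^2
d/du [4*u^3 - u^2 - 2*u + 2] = 12*u^2 - 2*u - 2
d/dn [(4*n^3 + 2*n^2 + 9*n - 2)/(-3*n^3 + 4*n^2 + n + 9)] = (22*n^4 + 62*n^3 + 56*n^2 + 52*n + 83)/(9*n^6 - 24*n^5 + 10*n^4 - 46*n^3 + 73*n^2 + 18*n + 81)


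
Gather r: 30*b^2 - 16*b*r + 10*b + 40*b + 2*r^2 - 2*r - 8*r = 30*b^2 + 50*b + 2*r^2 + r*(-16*b - 10)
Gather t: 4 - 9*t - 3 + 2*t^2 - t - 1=2*t^2 - 10*t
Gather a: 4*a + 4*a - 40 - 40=8*a - 80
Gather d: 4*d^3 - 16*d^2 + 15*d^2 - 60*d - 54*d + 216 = 4*d^3 - d^2 - 114*d + 216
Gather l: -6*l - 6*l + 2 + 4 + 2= 8 - 12*l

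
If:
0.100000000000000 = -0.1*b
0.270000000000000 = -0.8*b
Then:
No Solution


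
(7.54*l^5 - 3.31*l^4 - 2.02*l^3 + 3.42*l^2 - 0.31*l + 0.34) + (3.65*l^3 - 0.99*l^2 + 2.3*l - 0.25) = 7.54*l^5 - 3.31*l^4 + 1.63*l^3 + 2.43*l^2 + 1.99*l + 0.09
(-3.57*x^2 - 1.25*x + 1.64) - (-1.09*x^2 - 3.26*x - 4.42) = -2.48*x^2 + 2.01*x + 6.06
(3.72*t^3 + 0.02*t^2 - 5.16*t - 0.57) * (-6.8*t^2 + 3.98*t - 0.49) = -25.296*t^5 + 14.6696*t^4 + 33.3448*t^3 - 16.6706*t^2 + 0.2598*t + 0.2793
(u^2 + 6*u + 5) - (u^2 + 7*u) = 5 - u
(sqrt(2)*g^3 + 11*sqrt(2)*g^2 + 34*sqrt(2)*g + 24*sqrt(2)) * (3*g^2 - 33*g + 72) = 3*sqrt(2)*g^5 - 189*sqrt(2)*g^3 - 258*sqrt(2)*g^2 + 1656*sqrt(2)*g + 1728*sqrt(2)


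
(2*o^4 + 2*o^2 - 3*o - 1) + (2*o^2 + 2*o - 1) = 2*o^4 + 4*o^2 - o - 2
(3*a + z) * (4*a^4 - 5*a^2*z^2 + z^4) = 12*a^5 + 4*a^4*z - 15*a^3*z^2 - 5*a^2*z^3 + 3*a*z^4 + z^5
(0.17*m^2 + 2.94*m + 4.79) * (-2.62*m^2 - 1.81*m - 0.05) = -0.4454*m^4 - 8.0105*m^3 - 17.8797*m^2 - 8.8169*m - 0.2395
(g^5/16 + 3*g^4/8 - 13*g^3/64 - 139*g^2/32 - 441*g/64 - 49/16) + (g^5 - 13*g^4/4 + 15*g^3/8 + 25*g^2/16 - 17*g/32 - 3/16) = 17*g^5/16 - 23*g^4/8 + 107*g^3/64 - 89*g^2/32 - 475*g/64 - 13/4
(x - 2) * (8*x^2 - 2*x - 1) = 8*x^3 - 18*x^2 + 3*x + 2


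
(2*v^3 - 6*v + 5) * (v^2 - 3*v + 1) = 2*v^5 - 6*v^4 - 4*v^3 + 23*v^2 - 21*v + 5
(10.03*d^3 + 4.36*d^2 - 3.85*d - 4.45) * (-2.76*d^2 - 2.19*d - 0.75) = -27.6828*d^5 - 33.9993*d^4 - 6.4449*d^3 + 17.4435*d^2 + 12.633*d + 3.3375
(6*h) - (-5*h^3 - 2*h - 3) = 5*h^3 + 8*h + 3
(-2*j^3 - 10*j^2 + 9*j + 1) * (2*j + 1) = -4*j^4 - 22*j^3 + 8*j^2 + 11*j + 1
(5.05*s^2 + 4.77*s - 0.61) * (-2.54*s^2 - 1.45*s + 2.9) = -12.827*s^4 - 19.4383*s^3 + 9.2779*s^2 + 14.7175*s - 1.769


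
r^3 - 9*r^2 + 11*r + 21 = (r - 7)*(r - 3)*(r + 1)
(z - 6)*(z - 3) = z^2 - 9*z + 18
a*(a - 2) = a^2 - 2*a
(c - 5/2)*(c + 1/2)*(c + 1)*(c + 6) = c^4 + 5*c^3 - 37*c^2/4 - 83*c/4 - 15/2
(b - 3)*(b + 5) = b^2 + 2*b - 15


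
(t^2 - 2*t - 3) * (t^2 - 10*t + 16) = t^4 - 12*t^3 + 33*t^2 - 2*t - 48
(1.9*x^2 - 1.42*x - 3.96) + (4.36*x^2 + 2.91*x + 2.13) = 6.26*x^2 + 1.49*x - 1.83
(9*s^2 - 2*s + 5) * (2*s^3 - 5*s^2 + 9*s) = 18*s^5 - 49*s^4 + 101*s^3 - 43*s^2 + 45*s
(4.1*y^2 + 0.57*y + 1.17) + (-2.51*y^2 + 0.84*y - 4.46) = 1.59*y^2 + 1.41*y - 3.29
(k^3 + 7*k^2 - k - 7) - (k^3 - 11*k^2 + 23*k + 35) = 18*k^2 - 24*k - 42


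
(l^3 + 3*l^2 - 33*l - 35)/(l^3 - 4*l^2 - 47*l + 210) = (l + 1)/(l - 6)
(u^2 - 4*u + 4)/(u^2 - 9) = (u^2 - 4*u + 4)/(u^2 - 9)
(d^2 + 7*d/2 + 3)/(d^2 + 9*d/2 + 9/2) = (d + 2)/(d + 3)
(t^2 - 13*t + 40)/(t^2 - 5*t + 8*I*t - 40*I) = (t - 8)/(t + 8*I)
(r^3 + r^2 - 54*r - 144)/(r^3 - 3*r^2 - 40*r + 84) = (r^2 - 5*r - 24)/(r^2 - 9*r + 14)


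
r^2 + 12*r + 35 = (r + 5)*(r + 7)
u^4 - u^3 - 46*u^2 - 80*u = u*(u - 8)*(u + 2)*(u + 5)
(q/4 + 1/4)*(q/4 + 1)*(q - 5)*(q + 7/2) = q^4/16 + 7*q^3/32 - 21*q^2/16 - 187*q/32 - 35/8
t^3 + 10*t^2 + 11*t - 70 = (t - 2)*(t + 5)*(t + 7)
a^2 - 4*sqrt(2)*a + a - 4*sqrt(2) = (a + 1)*(a - 4*sqrt(2))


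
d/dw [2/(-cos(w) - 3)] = -2*sin(w)/(cos(w) + 3)^2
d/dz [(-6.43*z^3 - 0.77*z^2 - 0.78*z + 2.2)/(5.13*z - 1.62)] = (-65.9718*z^3 + 27.2997*z^2 + 2.4948*z - 10.0224)/(26.3169*z^2 - 16.6212*z + 2.6244)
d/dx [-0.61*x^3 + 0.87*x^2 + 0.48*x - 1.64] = -1.83*x^2 + 1.74*x + 0.48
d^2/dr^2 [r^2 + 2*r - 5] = 2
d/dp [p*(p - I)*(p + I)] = 3*p^2 + 1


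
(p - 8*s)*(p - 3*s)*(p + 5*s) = p^3 - 6*p^2*s - 31*p*s^2 + 120*s^3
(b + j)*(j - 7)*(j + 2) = b*j^2 - 5*b*j - 14*b + j^3 - 5*j^2 - 14*j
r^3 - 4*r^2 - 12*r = r*(r - 6)*(r + 2)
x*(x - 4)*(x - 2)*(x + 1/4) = x^4 - 23*x^3/4 + 13*x^2/2 + 2*x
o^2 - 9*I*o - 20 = (o - 5*I)*(o - 4*I)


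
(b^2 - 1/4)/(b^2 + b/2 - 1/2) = (b + 1/2)/(b + 1)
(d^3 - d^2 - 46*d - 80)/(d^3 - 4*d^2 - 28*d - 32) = (d + 5)/(d + 2)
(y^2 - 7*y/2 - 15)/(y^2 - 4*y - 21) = (-y^2 + 7*y/2 + 15)/(-y^2 + 4*y + 21)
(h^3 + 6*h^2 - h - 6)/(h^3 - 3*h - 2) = (h^2 + 5*h - 6)/(h^2 - h - 2)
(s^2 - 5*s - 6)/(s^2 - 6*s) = (s + 1)/s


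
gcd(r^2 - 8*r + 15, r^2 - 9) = r - 3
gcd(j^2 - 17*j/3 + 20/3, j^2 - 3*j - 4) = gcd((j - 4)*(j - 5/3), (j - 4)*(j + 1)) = j - 4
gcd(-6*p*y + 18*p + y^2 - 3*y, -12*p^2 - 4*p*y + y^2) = -6*p + y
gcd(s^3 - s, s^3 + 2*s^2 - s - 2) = s^2 - 1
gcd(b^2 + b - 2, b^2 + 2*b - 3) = b - 1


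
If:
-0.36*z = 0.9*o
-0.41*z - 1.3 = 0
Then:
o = 1.27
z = -3.17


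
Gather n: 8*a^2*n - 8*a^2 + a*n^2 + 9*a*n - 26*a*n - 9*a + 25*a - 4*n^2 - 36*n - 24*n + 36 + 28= -8*a^2 + 16*a + n^2*(a - 4) + n*(8*a^2 - 17*a - 60) + 64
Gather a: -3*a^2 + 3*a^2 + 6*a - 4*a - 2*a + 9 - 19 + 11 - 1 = 0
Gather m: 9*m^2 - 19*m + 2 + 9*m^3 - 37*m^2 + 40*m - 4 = 9*m^3 - 28*m^2 + 21*m - 2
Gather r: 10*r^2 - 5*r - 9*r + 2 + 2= 10*r^2 - 14*r + 4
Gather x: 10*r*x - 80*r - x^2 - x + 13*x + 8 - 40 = -80*r - x^2 + x*(10*r + 12) - 32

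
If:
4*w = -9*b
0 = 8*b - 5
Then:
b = 5/8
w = -45/32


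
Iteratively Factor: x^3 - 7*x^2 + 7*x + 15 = (x + 1)*(x^2 - 8*x + 15) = (x - 3)*(x + 1)*(x - 5)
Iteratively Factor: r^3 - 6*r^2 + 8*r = (r)*(r^2 - 6*r + 8) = r*(r - 4)*(r - 2)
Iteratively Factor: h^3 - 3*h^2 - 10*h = (h)*(h^2 - 3*h - 10) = h*(h - 5)*(h + 2)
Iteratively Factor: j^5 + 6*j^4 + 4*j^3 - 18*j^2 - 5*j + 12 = (j + 4)*(j^4 + 2*j^3 - 4*j^2 - 2*j + 3) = (j - 1)*(j + 4)*(j^3 + 3*j^2 - j - 3) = (j - 1)^2*(j + 4)*(j^2 + 4*j + 3) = (j - 1)^2*(j + 1)*(j + 4)*(j + 3)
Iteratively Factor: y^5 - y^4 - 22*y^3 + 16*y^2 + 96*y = (y - 4)*(y^4 + 3*y^3 - 10*y^2 - 24*y) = (y - 4)*(y + 4)*(y^3 - y^2 - 6*y) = y*(y - 4)*(y + 4)*(y^2 - y - 6) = y*(y - 4)*(y - 3)*(y + 4)*(y + 2)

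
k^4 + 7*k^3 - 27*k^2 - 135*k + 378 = (k - 3)^2*(k + 6)*(k + 7)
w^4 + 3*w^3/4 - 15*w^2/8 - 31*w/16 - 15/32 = (w - 3/2)*(w + 1/2)^2*(w + 5/4)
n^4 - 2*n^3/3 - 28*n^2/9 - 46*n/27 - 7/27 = (n - 7/3)*(n + 1/3)^2*(n + 1)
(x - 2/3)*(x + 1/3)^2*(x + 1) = x^4 + x^3 - x^2/3 - 11*x/27 - 2/27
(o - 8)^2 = o^2 - 16*o + 64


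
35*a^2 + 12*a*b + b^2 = (5*a + b)*(7*a + b)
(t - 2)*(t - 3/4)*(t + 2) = t^3 - 3*t^2/4 - 4*t + 3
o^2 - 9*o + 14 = (o - 7)*(o - 2)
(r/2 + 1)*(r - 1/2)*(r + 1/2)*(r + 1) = r^4/2 + 3*r^3/2 + 7*r^2/8 - 3*r/8 - 1/4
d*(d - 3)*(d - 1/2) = d^3 - 7*d^2/2 + 3*d/2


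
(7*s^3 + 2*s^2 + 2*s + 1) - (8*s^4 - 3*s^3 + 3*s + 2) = -8*s^4 + 10*s^3 + 2*s^2 - s - 1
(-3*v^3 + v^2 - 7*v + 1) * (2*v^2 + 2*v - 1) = -6*v^5 - 4*v^4 - 9*v^3 - 13*v^2 + 9*v - 1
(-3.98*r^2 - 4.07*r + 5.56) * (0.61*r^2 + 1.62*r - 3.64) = -2.4278*r^4 - 8.9303*r^3 + 11.2854*r^2 + 23.822*r - 20.2384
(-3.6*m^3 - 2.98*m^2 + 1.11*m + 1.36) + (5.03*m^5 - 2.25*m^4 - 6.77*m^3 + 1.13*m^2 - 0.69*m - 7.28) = 5.03*m^5 - 2.25*m^4 - 10.37*m^3 - 1.85*m^2 + 0.42*m - 5.92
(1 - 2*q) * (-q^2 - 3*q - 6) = 2*q^3 + 5*q^2 + 9*q - 6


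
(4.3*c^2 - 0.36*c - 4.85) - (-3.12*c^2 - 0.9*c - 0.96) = 7.42*c^2 + 0.54*c - 3.89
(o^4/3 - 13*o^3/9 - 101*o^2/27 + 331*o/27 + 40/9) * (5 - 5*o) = -5*o^5/3 + 80*o^4/9 + 310*o^3/27 - 80*o^2 + 1055*o/27 + 200/9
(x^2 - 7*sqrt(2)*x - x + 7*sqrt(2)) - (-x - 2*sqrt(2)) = x^2 - 7*sqrt(2)*x + 9*sqrt(2)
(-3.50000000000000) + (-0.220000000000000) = -3.72000000000000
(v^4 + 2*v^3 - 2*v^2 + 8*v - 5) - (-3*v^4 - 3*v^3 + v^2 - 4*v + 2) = 4*v^4 + 5*v^3 - 3*v^2 + 12*v - 7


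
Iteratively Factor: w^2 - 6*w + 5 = (w - 1)*(w - 5)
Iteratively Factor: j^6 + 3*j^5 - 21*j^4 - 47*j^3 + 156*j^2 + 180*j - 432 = (j - 2)*(j^5 + 5*j^4 - 11*j^3 - 69*j^2 + 18*j + 216) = (j - 2)^2*(j^4 + 7*j^3 + 3*j^2 - 63*j - 108) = (j - 2)^2*(j + 4)*(j^3 + 3*j^2 - 9*j - 27) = (j - 2)^2*(j + 3)*(j + 4)*(j^2 - 9) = (j - 3)*(j - 2)^2*(j + 3)*(j + 4)*(j + 3)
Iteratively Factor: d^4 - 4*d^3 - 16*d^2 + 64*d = (d - 4)*(d^3 - 16*d) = (d - 4)*(d + 4)*(d^2 - 4*d) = (d - 4)^2*(d + 4)*(d)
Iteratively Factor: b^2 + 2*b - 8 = (b - 2)*(b + 4)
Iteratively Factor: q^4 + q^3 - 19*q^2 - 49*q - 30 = (q - 5)*(q^3 + 6*q^2 + 11*q + 6) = (q - 5)*(q + 1)*(q^2 + 5*q + 6) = (q - 5)*(q + 1)*(q + 2)*(q + 3)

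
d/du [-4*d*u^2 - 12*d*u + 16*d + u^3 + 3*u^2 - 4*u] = -8*d*u - 12*d + 3*u^2 + 6*u - 4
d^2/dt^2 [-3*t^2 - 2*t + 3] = -6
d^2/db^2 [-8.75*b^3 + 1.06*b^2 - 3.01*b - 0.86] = 2.12 - 52.5*b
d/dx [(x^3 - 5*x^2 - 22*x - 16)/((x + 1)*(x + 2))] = 1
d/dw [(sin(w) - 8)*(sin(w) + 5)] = (2*sin(w) - 3)*cos(w)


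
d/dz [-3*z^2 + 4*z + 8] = 4 - 6*z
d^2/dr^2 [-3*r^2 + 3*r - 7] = -6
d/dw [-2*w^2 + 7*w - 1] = 7 - 4*w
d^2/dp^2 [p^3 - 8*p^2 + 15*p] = 6*p - 16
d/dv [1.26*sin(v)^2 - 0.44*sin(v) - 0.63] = (2.52*sin(v) - 0.44)*cos(v)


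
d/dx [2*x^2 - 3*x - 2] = 4*x - 3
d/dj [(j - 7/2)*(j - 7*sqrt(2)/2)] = 2*j - 7*sqrt(2)/2 - 7/2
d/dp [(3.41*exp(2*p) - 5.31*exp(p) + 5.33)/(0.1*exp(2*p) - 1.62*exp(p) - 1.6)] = (-4.9932*exp(2*p) - 11.978*exp(p) + 17.1306)*exp(p)/(0.01*exp(4*p) - 0.324*exp(3*p) + 2.3044*exp(2*p) + 5.184*exp(p) + 2.56)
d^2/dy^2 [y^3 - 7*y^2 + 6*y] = 6*y - 14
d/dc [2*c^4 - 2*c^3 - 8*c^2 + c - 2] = 8*c^3 - 6*c^2 - 16*c + 1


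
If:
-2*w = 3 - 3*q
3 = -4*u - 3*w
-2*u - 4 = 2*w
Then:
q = -7/3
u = 3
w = -5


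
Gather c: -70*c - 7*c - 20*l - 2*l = -77*c - 22*l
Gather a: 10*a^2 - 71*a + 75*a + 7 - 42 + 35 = 10*a^2 + 4*a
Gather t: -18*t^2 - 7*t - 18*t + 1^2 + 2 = -18*t^2 - 25*t + 3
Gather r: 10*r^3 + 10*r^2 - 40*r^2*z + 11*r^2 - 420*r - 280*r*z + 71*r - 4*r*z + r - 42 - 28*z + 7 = 10*r^3 + r^2*(21 - 40*z) + r*(-284*z - 348) - 28*z - 35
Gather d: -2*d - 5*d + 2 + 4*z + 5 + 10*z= -7*d + 14*z + 7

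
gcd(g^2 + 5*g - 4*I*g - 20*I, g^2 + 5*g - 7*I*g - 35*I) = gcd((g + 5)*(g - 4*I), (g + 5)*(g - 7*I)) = g + 5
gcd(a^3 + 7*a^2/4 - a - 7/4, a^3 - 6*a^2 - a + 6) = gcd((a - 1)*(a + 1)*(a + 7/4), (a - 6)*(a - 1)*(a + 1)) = a^2 - 1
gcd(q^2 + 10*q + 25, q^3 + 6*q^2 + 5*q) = q + 5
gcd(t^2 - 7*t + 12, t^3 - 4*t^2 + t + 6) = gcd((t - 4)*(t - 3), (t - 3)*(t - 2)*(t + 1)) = t - 3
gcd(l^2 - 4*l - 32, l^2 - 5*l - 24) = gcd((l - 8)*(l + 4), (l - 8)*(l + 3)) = l - 8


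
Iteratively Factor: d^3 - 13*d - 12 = (d - 4)*(d^2 + 4*d + 3) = (d - 4)*(d + 3)*(d + 1)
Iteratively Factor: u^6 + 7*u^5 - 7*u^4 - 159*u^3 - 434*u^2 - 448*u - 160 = (u + 1)*(u^5 + 6*u^4 - 13*u^3 - 146*u^2 - 288*u - 160) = (u - 5)*(u + 1)*(u^4 + 11*u^3 + 42*u^2 + 64*u + 32) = (u - 5)*(u + 1)*(u + 4)*(u^3 + 7*u^2 + 14*u + 8) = (u - 5)*(u + 1)*(u + 4)^2*(u^2 + 3*u + 2) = (u - 5)*(u + 1)^2*(u + 4)^2*(u + 2)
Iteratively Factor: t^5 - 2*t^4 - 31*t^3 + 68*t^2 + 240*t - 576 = (t - 4)*(t^4 + 2*t^3 - 23*t^2 - 24*t + 144) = (t - 4)*(t - 3)*(t^3 + 5*t^2 - 8*t - 48) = (t - 4)*(t - 3)*(t + 4)*(t^2 + t - 12) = (t - 4)*(t - 3)*(t + 4)^2*(t - 3)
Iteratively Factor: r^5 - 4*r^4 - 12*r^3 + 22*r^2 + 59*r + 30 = (r + 1)*(r^4 - 5*r^3 - 7*r^2 + 29*r + 30) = (r - 3)*(r + 1)*(r^3 - 2*r^2 - 13*r - 10) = (r - 3)*(r + 1)^2*(r^2 - 3*r - 10) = (r - 5)*(r - 3)*(r + 1)^2*(r + 2)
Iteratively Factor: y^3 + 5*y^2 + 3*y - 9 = (y + 3)*(y^2 + 2*y - 3) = (y - 1)*(y + 3)*(y + 3)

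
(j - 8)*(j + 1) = j^2 - 7*j - 8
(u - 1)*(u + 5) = u^2 + 4*u - 5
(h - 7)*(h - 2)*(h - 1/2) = h^3 - 19*h^2/2 + 37*h/2 - 7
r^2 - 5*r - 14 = (r - 7)*(r + 2)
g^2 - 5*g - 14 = (g - 7)*(g + 2)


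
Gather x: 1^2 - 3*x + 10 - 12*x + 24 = 35 - 15*x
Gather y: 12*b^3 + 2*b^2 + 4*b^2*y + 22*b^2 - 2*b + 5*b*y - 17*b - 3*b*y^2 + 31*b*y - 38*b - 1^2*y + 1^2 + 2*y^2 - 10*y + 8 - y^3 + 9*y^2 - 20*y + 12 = 12*b^3 + 24*b^2 - 57*b - y^3 + y^2*(11 - 3*b) + y*(4*b^2 + 36*b - 31) + 21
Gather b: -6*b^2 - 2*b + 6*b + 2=-6*b^2 + 4*b + 2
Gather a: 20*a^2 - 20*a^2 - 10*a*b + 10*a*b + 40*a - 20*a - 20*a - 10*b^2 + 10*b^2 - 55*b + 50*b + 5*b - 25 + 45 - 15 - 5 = 0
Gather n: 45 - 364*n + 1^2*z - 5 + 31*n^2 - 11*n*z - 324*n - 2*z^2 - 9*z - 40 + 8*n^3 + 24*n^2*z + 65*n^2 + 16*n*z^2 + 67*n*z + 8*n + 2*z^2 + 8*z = 8*n^3 + n^2*(24*z + 96) + n*(16*z^2 + 56*z - 680)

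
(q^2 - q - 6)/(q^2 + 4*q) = (q^2 - q - 6)/(q*(q + 4))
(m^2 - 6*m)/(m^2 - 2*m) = (m - 6)/(m - 2)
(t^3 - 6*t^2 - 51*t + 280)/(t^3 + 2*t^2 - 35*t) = (t - 8)/t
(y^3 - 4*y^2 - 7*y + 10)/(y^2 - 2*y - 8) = (y^2 - 6*y + 5)/(y - 4)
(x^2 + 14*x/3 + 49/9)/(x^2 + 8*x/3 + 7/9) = (3*x + 7)/(3*x + 1)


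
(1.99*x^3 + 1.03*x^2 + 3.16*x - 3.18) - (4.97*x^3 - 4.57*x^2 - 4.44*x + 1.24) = -2.98*x^3 + 5.6*x^2 + 7.6*x - 4.42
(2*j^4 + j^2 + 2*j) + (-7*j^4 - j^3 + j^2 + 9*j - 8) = -5*j^4 - j^3 + 2*j^2 + 11*j - 8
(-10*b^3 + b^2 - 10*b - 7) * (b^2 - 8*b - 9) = -10*b^5 + 81*b^4 + 72*b^3 + 64*b^2 + 146*b + 63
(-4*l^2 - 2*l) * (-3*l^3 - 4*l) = 12*l^5 + 6*l^4 + 16*l^3 + 8*l^2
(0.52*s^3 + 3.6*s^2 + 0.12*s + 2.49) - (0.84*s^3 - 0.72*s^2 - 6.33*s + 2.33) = -0.32*s^3 + 4.32*s^2 + 6.45*s + 0.16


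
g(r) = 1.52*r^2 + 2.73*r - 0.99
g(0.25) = -0.21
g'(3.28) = 12.70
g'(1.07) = 5.98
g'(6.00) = 20.97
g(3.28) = 24.32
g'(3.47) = 13.28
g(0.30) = -0.03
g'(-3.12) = -6.75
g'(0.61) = 4.58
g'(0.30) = 3.64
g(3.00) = 20.88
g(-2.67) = 2.56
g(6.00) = 70.11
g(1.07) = 3.67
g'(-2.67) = -5.39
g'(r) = 3.04*r + 2.73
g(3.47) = 26.79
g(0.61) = 1.24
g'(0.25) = 3.49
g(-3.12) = 5.29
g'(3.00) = 11.85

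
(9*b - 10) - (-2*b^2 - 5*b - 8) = 2*b^2 + 14*b - 2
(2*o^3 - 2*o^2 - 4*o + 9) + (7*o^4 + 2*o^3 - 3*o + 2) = 7*o^4 + 4*o^3 - 2*o^2 - 7*o + 11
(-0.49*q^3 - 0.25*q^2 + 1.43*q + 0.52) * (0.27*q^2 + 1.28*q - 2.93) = -0.1323*q^5 - 0.6947*q^4 + 1.5018*q^3 + 2.7033*q^2 - 3.5243*q - 1.5236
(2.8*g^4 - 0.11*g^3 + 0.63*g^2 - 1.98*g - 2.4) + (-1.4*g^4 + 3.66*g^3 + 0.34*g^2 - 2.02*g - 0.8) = 1.4*g^4 + 3.55*g^3 + 0.97*g^2 - 4.0*g - 3.2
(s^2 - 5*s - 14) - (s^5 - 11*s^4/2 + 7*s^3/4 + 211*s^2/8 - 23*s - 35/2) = -s^5 + 11*s^4/2 - 7*s^3/4 - 203*s^2/8 + 18*s + 7/2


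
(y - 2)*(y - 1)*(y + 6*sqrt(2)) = y^3 - 3*y^2 + 6*sqrt(2)*y^2 - 18*sqrt(2)*y + 2*y + 12*sqrt(2)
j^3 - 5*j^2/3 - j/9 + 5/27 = (j - 5/3)*(j - 1/3)*(j + 1/3)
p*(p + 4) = p^2 + 4*p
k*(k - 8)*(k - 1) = k^3 - 9*k^2 + 8*k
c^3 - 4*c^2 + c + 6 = (c - 3)*(c - 2)*(c + 1)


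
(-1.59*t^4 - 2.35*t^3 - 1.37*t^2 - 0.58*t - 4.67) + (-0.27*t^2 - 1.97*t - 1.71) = -1.59*t^4 - 2.35*t^3 - 1.64*t^2 - 2.55*t - 6.38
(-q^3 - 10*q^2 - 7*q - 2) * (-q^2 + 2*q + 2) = q^5 + 8*q^4 - 15*q^3 - 32*q^2 - 18*q - 4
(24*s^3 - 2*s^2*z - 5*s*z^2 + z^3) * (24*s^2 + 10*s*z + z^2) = 576*s^5 + 192*s^4*z - 116*s^3*z^2 - 28*s^2*z^3 + 5*s*z^4 + z^5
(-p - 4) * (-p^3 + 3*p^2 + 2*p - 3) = p^4 + p^3 - 14*p^2 - 5*p + 12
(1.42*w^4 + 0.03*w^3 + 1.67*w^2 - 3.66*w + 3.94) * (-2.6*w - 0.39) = -3.692*w^5 - 0.6318*w^4 - 4.3537*w^3 + 8.8647*w^2 - 8.8166*w - 1.5366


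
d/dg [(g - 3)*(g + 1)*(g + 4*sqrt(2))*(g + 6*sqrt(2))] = 4*g^3 - 6*g^2 + 30*sqrt(2)*g^2 - 40*sqrt(2)*g + 90*g - 96 - 30*sqrt(2)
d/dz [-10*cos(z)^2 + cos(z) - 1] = (20*cos(z) - 1)*sin(z)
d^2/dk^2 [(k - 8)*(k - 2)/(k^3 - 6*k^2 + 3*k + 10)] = 2*(k^3 - 24*k^2 + 111*k - 188)/(k^6 - 12*k^5 + 33*k^4 + 56*k^3 - 165*k^2 - 300*k - 125)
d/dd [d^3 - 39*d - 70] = 3*d^2 - 39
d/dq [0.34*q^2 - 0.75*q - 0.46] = 0.68*q - 0.75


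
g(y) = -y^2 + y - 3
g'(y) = 1 - 2*y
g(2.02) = -5.06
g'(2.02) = -3.04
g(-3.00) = -15.00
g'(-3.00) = 7.00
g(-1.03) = -5.09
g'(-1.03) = 3.06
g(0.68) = -2.78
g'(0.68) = -0.36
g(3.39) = -11.10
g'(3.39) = -5.78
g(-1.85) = -8.27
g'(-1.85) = 4.70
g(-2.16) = -9.83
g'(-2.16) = 5.32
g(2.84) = -8.23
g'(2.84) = -4.68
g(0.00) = -3.00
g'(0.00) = 1.00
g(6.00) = -33.00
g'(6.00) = -11.00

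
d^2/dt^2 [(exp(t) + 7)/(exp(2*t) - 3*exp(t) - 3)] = (exp(4*t) + 31*exp(3*t) - 45*exp(2*t) + 138*exp(t) - 54)*exp(t)/(exp(6*t) - 9*exp(5*t) + 18*exp(4*t) + 27*exp(3*t) - 54*exp(2*t) - 81*exp(t) - 27)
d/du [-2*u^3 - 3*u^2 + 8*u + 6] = -6*u^2 - 6*u + 8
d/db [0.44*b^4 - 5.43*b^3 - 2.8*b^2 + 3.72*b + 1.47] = 1.76*b^3 - 16.29*b^2 - 5.6*b + 3.72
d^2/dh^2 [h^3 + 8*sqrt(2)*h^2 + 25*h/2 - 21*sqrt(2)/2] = 6*h + 16*sqrt(2)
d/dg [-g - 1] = -1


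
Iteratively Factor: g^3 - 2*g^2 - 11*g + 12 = (g + 3)*(g^2 - 5*g + 4) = (g - 1)*(g + 3)*(g - 4)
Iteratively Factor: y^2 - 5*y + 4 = (y - 1)*(y - 4)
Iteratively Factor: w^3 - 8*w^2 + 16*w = (w - 4)*(w^2 - 4*w) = w*(w - 4)*(w - 4)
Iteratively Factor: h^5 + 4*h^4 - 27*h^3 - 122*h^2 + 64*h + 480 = (h + 4)*(h^4 - 27*h^2 - 14*h + 120) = (h + 3)*(h + 4)*(h^3 - 3*h^2 - 18*h + 40) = (h - 5)*(h + 3)*(h + 4)*(h^2 + 2*h - 8) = (h - 5)*(h - 2)*(h + 3)*(h + 4)*(h + 4)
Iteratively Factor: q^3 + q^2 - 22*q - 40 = (q + 4)*(q^2 - 3*q - 10) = (q + 2)*(q + 4)*(q - 5)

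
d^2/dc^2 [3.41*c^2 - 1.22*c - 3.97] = 6.82000000000000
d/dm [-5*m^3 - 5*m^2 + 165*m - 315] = -15*m^2 - 10*m + 165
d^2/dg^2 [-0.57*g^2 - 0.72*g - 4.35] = -1.14000000000000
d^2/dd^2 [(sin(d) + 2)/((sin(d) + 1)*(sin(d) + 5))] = (-sin(d)^4 - sin(d)^3 - 3*sin(d)^2 + 13*sin(d) + 64)/((sin(d) + 1)^2*(sin(d) + 5)^3)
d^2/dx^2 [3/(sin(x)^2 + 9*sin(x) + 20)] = 3*(-4*sin(x)^4 - 27*sin(x)^3 + 5*sin(x)^2 + 234*sin(x) + 122)/(sin(x)^2 + 9*sin(x) + 20)^3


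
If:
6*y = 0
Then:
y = 0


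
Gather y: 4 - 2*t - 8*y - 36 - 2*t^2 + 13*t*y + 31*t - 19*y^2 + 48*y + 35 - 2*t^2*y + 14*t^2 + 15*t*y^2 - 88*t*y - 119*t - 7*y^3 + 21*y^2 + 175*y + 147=12*t^2 - 90*t - 7*y^3 + y^2*(15*t + 2) + y*(-2*t^2 - 75*t + 215) + 150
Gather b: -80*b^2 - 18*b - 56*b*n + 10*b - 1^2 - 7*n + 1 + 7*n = -80*b^2 + b*(-56*n - 8)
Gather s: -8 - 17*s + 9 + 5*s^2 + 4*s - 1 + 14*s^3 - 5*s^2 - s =14*s^3 - 14*s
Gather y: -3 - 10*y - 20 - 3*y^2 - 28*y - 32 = -3*y^2 - 38*y - 55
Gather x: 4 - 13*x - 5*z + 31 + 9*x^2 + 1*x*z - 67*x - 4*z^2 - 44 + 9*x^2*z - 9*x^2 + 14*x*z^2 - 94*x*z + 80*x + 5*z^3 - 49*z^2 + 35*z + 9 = 9*x^2*z + x*(14*z^2 - 93*z) + 5*z^3 - 53*z^2 + 30*z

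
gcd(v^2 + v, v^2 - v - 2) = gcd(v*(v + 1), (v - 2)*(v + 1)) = v + 1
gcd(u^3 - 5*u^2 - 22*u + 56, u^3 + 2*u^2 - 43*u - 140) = u^2 - 3*u - 28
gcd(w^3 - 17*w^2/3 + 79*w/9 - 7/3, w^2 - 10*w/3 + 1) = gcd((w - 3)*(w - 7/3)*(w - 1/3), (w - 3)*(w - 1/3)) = w^2 - 10*w/3 + 1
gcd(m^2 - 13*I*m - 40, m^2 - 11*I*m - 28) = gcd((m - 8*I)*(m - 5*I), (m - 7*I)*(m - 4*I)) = 1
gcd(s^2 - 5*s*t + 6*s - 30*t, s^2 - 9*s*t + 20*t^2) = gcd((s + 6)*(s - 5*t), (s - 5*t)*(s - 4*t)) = s - 5*t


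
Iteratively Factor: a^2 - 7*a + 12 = (a - 4)*(a - 3)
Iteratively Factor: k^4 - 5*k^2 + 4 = (k + 2)*(k^3 - 2*k^2 - k + 2) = (k + 1)*(k + 2)*(k^2 - 3*k + 2) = (k - 2)*(k + 1)*(k + 2)*(k - 1)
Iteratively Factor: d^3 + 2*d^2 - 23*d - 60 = (d - 5)*(d^2 + 7*d + 12) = (d - 5)*(d + 4)*(d + 3)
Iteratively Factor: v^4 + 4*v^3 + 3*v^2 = (v)*(v^3 + 4*v^2 + 3*v) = v*(v + 1)*(v^2 + 3*v) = v*(v + 1)*(v + 3)*(v)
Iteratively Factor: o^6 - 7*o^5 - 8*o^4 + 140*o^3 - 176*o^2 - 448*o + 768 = (o - 4)*(o^5 - 3*o^4 - 20*o^3 + 60*o^2 + 64*o - 192) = (o - 4)*(o + 2)*(o^4 - 5*o^3 - 10*o^2 + 80*o - 96) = (o - 4)^2*(o + 2)*(o^3 - o^2 - 14*o + 24) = (o - 4)^2*(o + 2)*(o + 4)*(o^2 - 5*o + 6) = (o - 4)^2*(o - 3)*(o + 2)*(o + 4)*(o - 2)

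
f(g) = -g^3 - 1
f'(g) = -3*g^2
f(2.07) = -9.87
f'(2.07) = -12.85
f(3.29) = -36.61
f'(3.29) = -32.47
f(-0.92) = -0.22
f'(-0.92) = -2.54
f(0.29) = -1.02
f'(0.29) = -0.25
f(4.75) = -108.17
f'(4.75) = -67.69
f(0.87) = -1.66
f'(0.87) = -2.27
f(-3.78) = 53.01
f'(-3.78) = -42.87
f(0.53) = -1.15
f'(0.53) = -0.84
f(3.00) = -28.00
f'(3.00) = -27.00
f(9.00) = -730.00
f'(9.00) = -243.00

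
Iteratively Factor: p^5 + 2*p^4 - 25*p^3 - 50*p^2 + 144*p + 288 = (p + 3)*(p^4 - p^3 - 22*p^2 + 16*p + 96) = (p - 4)*(p + 3)*(p^3 + 3*p^2 - 10*p - 24) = (p - 4)*(p - 3)*(p + 3)*(p^2 + 6*p + 8) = (p - 4)*(p - 3)*(p + 2)*(p + 3)*(p + 4)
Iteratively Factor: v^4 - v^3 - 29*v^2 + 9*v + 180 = (v - 5)*(v^3 + 4*v^2 - 9*v - 36) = (v - 5)*(v - 3)*(v^2 + 7*v + 12) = (v - 5)*(v - 3)*(v + 4)*(v + 3)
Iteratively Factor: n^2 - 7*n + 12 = (n - 3)*(n - 4)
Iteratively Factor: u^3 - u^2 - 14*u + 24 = (u - 2)*(u^2 + u - 12) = (u - 2)*(u + 4)*(u - 3)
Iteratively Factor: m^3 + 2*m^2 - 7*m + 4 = (m - 1)*(m^2 + 3*m - 4) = (m - 1)^2*(m + 4)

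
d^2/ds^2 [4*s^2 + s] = 8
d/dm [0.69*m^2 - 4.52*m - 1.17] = 1.38*m - 4.52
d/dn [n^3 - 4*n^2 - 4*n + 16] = 3*n^2 - 8*n - 4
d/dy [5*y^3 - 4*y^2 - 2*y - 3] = 15*y^2 - 8*y - 2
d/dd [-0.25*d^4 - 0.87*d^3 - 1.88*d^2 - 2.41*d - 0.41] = -1.0*d^3 - 2.61*d^2 - 3.76*d - 2.41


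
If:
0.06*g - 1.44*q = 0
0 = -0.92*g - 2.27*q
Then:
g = 0.00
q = 0.00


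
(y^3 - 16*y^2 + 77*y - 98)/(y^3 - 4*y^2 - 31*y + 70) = (y - 7)/(y + 5)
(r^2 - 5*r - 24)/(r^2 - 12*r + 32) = (r + 3)/(r - 4)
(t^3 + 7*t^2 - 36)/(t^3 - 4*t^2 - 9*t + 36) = (t^2 + 4*t - 12)/(t^2 - 7*t + 12)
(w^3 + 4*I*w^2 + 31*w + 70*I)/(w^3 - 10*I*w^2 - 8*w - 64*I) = (w^2 + 2*I*w + 35)/(w^2 - 12*I*w - 32)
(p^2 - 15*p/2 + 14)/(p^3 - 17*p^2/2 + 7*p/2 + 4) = (2*p^2 - 15*p + 28)/(2*p^3 - 17*p^2 + 7*p + 8)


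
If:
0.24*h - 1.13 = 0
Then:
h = 4.71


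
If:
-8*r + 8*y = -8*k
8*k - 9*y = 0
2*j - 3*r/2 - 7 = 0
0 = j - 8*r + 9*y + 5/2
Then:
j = 2047/410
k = 216/205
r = 408/205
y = 192/205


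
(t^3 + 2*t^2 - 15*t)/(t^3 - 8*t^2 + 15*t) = (t + 5)/(t - 5)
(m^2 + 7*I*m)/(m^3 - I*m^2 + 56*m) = 1/(m - 8*I)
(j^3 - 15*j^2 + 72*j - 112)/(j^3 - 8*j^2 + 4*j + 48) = (j^2 - 11*j + 28)/(j^2 - 4*j - 12)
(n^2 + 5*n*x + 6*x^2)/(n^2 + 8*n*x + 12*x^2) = (n + 3*x)/(n + 6*x)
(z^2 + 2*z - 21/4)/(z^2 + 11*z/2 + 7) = (z - 3/2)/(z + 2)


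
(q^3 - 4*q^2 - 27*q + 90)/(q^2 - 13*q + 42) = (q^2 + 2*q - 15)/(q - 7)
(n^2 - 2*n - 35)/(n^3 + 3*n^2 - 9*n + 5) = (n - 7)/(n^2 - 2*n + 1)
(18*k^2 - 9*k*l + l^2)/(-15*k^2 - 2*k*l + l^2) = (-18*k^2 + 9*k*l - l^2)/(15*k^2 + 2*k*l - l^2)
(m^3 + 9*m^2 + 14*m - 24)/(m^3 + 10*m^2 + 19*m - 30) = (m + 4)/(m + 5)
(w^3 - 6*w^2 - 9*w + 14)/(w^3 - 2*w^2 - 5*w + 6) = (w - 7)/(w - 3)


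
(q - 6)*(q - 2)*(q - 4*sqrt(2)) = q^3 - 8*q^2 - 4*sqrt(2)*q^2 + 12*q + 32*sqrt(2)*q - 48*sqrt(2)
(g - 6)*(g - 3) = g^2 - 9*g + 18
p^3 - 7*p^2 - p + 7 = (p - 7)*(p - 1)*(p + 1)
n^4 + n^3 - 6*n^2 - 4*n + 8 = (n - 2)*(n - 1)*(n + 2)^2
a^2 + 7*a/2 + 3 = (a + 3/2)*(a + 2)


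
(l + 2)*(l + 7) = l^2 + 9*l + 14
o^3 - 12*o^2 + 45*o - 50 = (o - 5)^2*(o - 2)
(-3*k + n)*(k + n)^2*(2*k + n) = -6*k^4 - 13*k^3*n - 7*k^2*n^2 + k*n^3 + n^4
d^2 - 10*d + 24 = (d - 6)*(d - 4)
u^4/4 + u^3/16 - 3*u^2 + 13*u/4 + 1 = (u/4 + 1)*(u - 2)^2*(u + 1/4)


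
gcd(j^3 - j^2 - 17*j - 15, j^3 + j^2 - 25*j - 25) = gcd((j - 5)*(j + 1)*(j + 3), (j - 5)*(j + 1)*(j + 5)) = j^2 - 4*j - 5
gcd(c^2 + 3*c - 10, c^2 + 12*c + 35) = c + 5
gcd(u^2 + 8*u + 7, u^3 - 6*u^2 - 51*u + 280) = u + 7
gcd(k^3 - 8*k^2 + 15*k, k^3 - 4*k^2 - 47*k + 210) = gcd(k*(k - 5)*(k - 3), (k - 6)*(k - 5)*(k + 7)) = k - 5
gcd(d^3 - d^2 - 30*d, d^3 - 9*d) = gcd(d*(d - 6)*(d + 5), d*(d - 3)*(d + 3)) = d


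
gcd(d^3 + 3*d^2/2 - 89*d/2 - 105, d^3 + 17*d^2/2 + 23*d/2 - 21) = d + 6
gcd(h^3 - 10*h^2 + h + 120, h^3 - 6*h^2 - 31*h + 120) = h - 8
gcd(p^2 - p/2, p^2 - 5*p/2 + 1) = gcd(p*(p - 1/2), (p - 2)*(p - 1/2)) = p - 1/2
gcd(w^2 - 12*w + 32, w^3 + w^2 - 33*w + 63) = 1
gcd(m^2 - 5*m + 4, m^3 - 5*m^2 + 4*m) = m^2 - 5*m + 4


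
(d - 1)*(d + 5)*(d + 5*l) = d^3 + 5*d^2*l + 4*d^2 + 20*d*l - 5*d - 25*l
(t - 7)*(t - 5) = t^2 - 12*t + 35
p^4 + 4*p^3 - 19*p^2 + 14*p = p*(p - 2)*(p - 1)*(p + 7)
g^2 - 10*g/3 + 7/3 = (g - 7/3)*(g - 1)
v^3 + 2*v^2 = v^2*(v + 2)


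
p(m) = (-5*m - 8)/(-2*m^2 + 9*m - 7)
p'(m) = (-5*m - 8)*(4*m - 9)/(-2*m^2 + 9*m - 7)^2 - 5/(-2*m^2 + 9*m - 7) = (-10*m^2 - 32*m + 107)/(4*m^4 - 36*m^3 + 109*m^2 - 126*m + 49)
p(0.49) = 3.40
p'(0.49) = 9.43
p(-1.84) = -0.04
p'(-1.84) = 0.14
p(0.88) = 19.72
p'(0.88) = 179.81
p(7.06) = 1.00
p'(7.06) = -0.33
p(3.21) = -18.76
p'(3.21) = -60.11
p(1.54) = -7.42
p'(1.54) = 7.59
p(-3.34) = -0.15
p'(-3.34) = 0.03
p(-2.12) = -0.07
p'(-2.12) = 0.11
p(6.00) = 1.52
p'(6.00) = -0.71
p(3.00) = -11.50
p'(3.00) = -19.75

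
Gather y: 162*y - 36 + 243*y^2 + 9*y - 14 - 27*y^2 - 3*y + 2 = 216*y^2 + 168*y - 48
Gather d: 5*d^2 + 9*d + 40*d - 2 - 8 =5*d^2 + 49*d - 10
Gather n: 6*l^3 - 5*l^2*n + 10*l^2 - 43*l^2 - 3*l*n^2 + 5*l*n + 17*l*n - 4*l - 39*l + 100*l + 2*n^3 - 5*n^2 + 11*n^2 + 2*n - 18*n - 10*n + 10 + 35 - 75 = 6*l^3 - 33*l^2 + 57*l + 2*n^3 + n^2*(6 - 3*l) + n*(-5*l^2 + 22*l - 26) - 30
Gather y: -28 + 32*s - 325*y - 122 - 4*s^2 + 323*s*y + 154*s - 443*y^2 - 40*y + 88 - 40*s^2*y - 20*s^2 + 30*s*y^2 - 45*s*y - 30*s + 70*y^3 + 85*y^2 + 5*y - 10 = -24*s^2 + 156*s + 70*y^3 + y^2*(30*s - 358) + y*(-40*s^2 + 278*s - 360) - 72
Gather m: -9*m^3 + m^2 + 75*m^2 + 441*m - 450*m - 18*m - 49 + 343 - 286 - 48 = -9*m^3 + 76*m^2 - 27*m - 40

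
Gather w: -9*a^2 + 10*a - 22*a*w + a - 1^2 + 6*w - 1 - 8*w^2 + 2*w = -9*a^2 + 11*a - 8*w^2 + w*(8 - 22*a) - 2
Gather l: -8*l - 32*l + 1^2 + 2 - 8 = -40*l - 5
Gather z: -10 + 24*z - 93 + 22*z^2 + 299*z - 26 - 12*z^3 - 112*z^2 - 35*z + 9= -12*z^3 - 90*z^2 + 288*z - 120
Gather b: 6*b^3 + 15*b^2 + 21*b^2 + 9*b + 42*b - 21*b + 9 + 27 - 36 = 6*b^3 + 36*b^2 + 30*b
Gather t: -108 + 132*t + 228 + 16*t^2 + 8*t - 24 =16*t^2 + 140*t + 96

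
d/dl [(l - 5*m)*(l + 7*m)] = 2*l + 2*m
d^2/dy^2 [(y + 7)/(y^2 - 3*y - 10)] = 2*((-3*y - 4)*(-y^2 + 3*y + 10) - (y + 7)*(2*y - 3)^2)/(-y^2 + 3*y + 10)^3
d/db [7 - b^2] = -2*b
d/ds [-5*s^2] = -10*s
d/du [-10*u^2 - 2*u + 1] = -20*u - 2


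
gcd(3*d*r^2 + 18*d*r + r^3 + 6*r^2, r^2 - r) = r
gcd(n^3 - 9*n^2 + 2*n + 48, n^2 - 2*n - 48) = n - 8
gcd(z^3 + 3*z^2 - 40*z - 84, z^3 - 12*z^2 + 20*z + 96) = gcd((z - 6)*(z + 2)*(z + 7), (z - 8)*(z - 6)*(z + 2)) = z^2 - 4*z - 12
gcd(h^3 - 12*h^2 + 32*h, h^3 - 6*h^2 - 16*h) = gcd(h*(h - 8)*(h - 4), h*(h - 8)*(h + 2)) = h^2 - 8*h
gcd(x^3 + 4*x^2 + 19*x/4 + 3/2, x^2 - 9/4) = x + 3/2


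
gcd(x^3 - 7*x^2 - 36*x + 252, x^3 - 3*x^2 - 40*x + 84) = x^2 - x - 42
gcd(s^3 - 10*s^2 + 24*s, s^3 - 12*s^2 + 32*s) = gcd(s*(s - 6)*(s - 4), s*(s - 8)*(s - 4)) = s^2 - 4*s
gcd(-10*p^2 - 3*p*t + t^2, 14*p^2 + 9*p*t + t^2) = 2*p + t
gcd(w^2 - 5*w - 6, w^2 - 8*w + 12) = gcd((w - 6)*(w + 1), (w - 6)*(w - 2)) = w - 6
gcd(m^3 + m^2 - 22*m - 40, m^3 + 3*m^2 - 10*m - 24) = m^2 + 6*m + 8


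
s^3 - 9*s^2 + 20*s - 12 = (s - 6)*(s - 2)*(s - 1)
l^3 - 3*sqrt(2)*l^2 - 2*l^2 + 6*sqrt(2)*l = l*(l - 2)*(l - 3*sqrt(2))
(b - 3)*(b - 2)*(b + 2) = b^3 - 3*b^2 - 4*b + 12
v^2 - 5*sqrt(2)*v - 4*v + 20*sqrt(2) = (v - 4)*(v - 5*sqrt(2))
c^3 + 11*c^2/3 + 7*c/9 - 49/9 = (c - 1)*(c + 7/3)^2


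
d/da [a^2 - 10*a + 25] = 2*a - 10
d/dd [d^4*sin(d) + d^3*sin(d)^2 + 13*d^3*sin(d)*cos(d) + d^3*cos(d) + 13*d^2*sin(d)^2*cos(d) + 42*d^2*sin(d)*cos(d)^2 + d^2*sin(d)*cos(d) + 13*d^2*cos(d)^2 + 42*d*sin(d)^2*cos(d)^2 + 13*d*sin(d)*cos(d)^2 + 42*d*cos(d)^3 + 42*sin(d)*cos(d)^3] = d^4*cos(d) + 3*d^3*sin(d) + d^3*sin(2*d) + 13*d^3*cos(2*d) - 13*d^2*sin(d)/4 + 13*d^2*sin(2*d)/2 + 39*d^2*sin(3*d)/4 + 27*d^2*cos(d)/2 - d^2*cos(2*d)/2 + 63*d^2*cos(3*d)/2 + 3*d^2/2 - 21*d*sin(d)/2 + d*sin(2*d) - 21*d*sin(3*d)/2 + 21*d*sin(4*d) + 39*d*cos(d)/4 + 13*d*cos(2*d) + 13*d*cos(3*d)/4 + 13*d + 63*(1 - cos(2*d))^2/2 + 13*sin(d)/4 + 13*sin(3*d)/4 + 63*cos(d)/2 + 84*cos(2*d) + 21*cos(3*d)/2 - 42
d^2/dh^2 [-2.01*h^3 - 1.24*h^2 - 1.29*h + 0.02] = -12.06*h - 2.48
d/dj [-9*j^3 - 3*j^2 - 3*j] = -27*j^2 - 6*j - 3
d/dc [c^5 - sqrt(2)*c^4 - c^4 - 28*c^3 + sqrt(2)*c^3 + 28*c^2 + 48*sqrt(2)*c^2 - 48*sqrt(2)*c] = 5*c^4 - 4*sqrt(2)*c^3 - 4*c^3 - 84*c^2 + 3*sqrt(2)*c^2 + 56*c + 96*sqrt(2)*c - 48*sqrt(2)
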